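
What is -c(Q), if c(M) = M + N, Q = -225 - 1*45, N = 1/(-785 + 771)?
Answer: 3781/14 ≈ 270.07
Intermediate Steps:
N = -1/14 (N = 1/(-14) = -1/14 ≈ -0.071429)
Q = -270 (Q = -225 - 45 = -270)
c(M) = -1/14 + M (c(M) = M - 1/14 = -1/14 + M)
-c(Q) = -(-1/14 - 270) = -1*(-3781/14) = 3781/14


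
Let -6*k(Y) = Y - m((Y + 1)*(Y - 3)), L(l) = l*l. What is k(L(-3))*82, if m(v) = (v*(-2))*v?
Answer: -98523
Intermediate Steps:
m(v) = -2*v² (m(v) = (-2*v)*v = -2*v²)
L(l) = l²
k(Y) = -Y/6 - (1 + Y)²*(-3 + Y)²/3 (k(Y) = -(Y - (-2)*((Y + 1)*(Y - 3))²)/6 = -(Y - (-2)*((1 + Y)*(-3 + Y))²)/6 = -(Y - (-2)*(1 + Y)²*(-3 + Y)²)/6 = -(Y + 2*(1 + Y)²*(-3 + Y)²)/6 = -Y/6 - (1 + Y)²*(-3 + Y)²/3)
k(L(-3))*82 = (-(3 - ((-3)²)² + 2*(-3)²)²/3 - ⅙*(-3)²)*82 = (-(3 - 1*9² + 2*9)²/3 - ⅙*9)*82 = (-(3 - 1*81 + 18)²/3 - 3/2)*82 = (-(3 - 81 + 18)²/3 - 3/2)*82 = (-⅓*(-60)² - 3/2)*82 = (-⅓*3600 - 3/2)*82 = (-1200 - 3/2)*82 = -2403/2*82 = -98523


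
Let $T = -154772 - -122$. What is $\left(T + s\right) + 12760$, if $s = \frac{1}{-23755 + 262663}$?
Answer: $- \frac{33898656119}{238908} \approx -1.4189 \cdot 10^{5}$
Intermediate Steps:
$s = \frac{1}{238908} \approx 4.1857 \cdot 10^{-6}$
$T = -154650$ ($T = -154772 + 122 = -154650$)
$\left(T + s\right) + 12760 = \left(-154650 + \frac{1}{238908}\right) + 12760 = - \frac{36947122199}{238908} + 12760 = - \frac{33898656119}{238908}$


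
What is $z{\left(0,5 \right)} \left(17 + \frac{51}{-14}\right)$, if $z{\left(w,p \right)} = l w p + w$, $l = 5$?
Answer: $0$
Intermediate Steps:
$z{\left(w,p \right)} = w + 5 p w$ ($z{\left(w,p \right)} = 5 w p + w = 5 p w + w = w + 5 p w$)
$z{\left(0,5 \right)} \left(17 + \frac{51}{-14}\right) = 0 \left(1 + 5 \cdot 5\right) \left(17 + \frac{51}{-14}\right) = 0 \left(1 + 25\right) \left(17 + 51 \left(- \frac{1}{14}\right)\right) = 0 \cdot 26 \left(17 - \frac{51}{14}\right) = 0 \cdot \frac{187}{14} = 0$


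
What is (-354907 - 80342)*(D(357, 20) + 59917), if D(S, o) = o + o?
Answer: -26096224293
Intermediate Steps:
D(S, o) = 2*o
(-354907 - 80342)*(D(357, 20) + 59917) = (-354907 - 80342)*(2*20 + 59917) = -435249*(40 + 59917) = -435249*59957 = -26096224293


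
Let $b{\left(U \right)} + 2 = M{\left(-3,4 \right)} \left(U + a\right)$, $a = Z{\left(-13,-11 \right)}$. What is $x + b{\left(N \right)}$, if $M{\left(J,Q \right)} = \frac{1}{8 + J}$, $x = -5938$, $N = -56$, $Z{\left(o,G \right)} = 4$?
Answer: $- \frac{29752}{5} \approx -5950.4$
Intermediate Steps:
$a = 4$
$b{\left(U \right)} = - \frac{6}{5} + \frac{U}{5}$ ($b{\left(U \right)} = -2 + \frac{U + 4}{8 - 3} = -2 + \frac{4 + U}{5} = -2 + \left(\frac{4}{5} + \frac{U}{5}\right) = - \frac{6}{5} + \frac{U}{5}$)
$x + b{\left(N \right)} = -5938 + \left(- \frac{6}{5} + \frac{1}{5} \left(-56\right)\right) = -5938 - \frac{62}{5} = - \frac{29752}{5}$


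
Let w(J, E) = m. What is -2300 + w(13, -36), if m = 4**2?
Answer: -2284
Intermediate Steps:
m = 16
w(J, E) = 16
-2300 + w(13, -36) = -2300 + 16 = -2284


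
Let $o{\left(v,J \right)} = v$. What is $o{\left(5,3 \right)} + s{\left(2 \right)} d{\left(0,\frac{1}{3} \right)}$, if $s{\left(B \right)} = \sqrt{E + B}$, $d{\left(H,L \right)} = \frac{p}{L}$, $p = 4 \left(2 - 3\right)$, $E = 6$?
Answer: $5 - 24 \sqrt{2} \approx -28.941$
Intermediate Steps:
$p = -4$ ($p = 4 \left(-1\right) = -4$)
$d{\left(H,L \right)} = - \frac{4}{L}$
$s{\left(B \right)} = \sqrt{6 + B}$
$o{\left(5,3 \right)} + s{\left(2 \right)} d{\left(0,\frac{1}{3} \right)} = 5 + \sqrt{6 + 2} \left(- \frac{4}{\frac{1}{3}}\right) = 5 + \sqrt{8} \left(- 4 \frac{1}{\frac{1}{3}}\right) = 5 + 2 \sqrt{2} \left(\left(-4\right) 3\right) = 5 + 2 \sqrt{2} \left(-12\right) = 5 - 24 \sqrt{2}$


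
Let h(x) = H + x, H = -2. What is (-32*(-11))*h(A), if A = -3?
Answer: -1760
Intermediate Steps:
h(x) = -2 + x
(-32*(-11))*h(A) = (-32*(-11))*(-2 - 3) = 352*(-5) = -1760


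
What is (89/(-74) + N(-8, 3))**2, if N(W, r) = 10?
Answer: 423801/5476 ≈ 77.392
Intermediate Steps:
(89/(-74) + N(-8, 3))**2 = (89/(-74) + 10)**2 = (89*(-1/74) + 10)**2 = (-89/74 + 10)**2 = (651/74)**2 = 423801/5476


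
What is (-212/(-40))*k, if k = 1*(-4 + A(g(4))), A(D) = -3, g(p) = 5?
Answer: -371/10 ≈ -37.100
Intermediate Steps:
k = -7 (k = 1*(-4 - 3) = 1*(-7) = -7)
(-212/(-40))*k = -212/(-40)*(-7) = -212*(-1/40)*(-7) = (53/10)*(-7) = -371/10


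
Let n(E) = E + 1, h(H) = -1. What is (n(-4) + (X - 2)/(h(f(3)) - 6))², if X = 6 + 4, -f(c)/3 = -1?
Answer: 841/49 ≈ 17.163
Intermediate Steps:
f(c) = 3 (f(c) = -3*(-1) = 3)
X = 10
n(E) = 1 + E
(n(-4) + (X - 2)/(h(f(3)) - 6))² = ((1 - 4) + (10 - 2)/(-1 - 6))² = (-3 + 8/(-7))² = (-3 + 8*(-⅐))² = (-3 - 8/7)² = (-29/7)² = 841/49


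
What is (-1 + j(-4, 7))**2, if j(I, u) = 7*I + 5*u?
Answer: 36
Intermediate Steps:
j(I, u) = 5*u + 7*I
(-1 + j(-4, 7))**2 = (-1 + (5*7 + 7*(-4)))**2 = (-1 + (35 - 28))**2 = (-1 + 7)**2 = 6**2 = 36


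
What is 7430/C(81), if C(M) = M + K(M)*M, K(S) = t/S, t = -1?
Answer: 743/8 ≈ 92.875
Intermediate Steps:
K(S) = -1/S
C(M) = -1 + M (C(M) = M + (-1/M)*M = M - 1 = -1 + M)
7430/C(81) = 7430/(-1 + 81) = 7430/80 = 7430*(1/80) = 743/8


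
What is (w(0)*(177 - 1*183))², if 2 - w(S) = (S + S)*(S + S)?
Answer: 144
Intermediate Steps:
w(S) = 2 - 4*S² (w(S) = 2 - (S + S)*(S + S) = 2 - 2*S*2*S = 2 - 4*S²)
(w(0)*(177 - 1*183))² = ((2 - 4*0²)*(177 - 1*183))² = ((2 - 4*0)*(177 - 183))² = ((2 + 0)*(-6))² = (2*(-6))² = (-12)² = 144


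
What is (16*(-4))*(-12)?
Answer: 768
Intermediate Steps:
(16*(-4))*(-12) = -64*(-12) = 768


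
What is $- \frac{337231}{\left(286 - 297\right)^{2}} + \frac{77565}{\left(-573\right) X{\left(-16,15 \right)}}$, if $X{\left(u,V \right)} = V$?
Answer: $- \frac{193859054}{69333} \approx -2796.1$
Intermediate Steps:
$- \frac{337231}{\left(286 - 297\right)^{2}} + \frac{77565}{\left(-573\right) X{\left(-16,15 \right)}} = - \frac{337231}{\left(286 - 297\right)^{2}} + \frac{77565}{\left(-573\right) 15} = - \frac{337231}{\left(-11\right)^{2}} + \frac{77565}{-8595} = - \frac{337231}{121} + 77565 \left(- \frac{1}{8595}\right) = \left(-337231\right) \frac{1}{121} - \frac{5171}{573} = - \frac{337231}{121} - \frac{5171}{573} = - \frac{193859054}{69333}$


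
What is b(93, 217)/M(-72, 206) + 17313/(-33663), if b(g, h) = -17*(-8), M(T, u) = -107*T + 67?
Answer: -43320385/87198391 ≈ -0.49680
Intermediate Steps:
M(T, u) = 67 - 107*T
b(g, h) = 136
b(93, 217)/M(-72, 206) + 17313/(-33663) = 136/(67 - 107*(-72)) + 17313/(-33663) = 136/(67 + 7704) + 17313*(-1/33663) = 136/7771 - 5771/11221 = -43320385/87198391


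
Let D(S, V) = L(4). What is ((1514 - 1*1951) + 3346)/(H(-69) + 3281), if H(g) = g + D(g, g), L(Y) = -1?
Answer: 2909/3211 ≈ 0.90595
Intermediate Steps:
D(S, V) = -1
H(g) = -1 + g (H(g) = g - 1 = -1 + g)
((1514 - 1*1951) + 3346)/(H(-69) + 3281) = ((1514 - 1*1951) + 3346)/((-1 - 69) + 3281) = ((1514 - 1951) + 3346)/(-70 + 3281) = (-437 + 3346)/3211 = 2909*(1/3211) = 2909/3211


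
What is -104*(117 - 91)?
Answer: -2704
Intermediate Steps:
-104*(117 - 91) = -104*26 = -2704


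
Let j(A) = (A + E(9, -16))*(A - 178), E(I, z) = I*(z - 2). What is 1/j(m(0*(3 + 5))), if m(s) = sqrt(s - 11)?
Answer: 1153/33286089 + 68*I*sqrt(11)/166430445 ≈ 3.4639e-5 + 1.3551e-6*I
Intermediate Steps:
E(I, z) = I*(-2 + z)
m(s) = sqrt(-11 + s)
j(A) = (-178 + A)*(-162 + A) (j(A) = (A + 9*(-2 - 16))*(A - 178) = (A + 9*(-18))*(-178 + A) = (A - 162)*(-178 + A) = (-162 + A)*(-178 + A) = (-178 + A)*(-162 + A))
1/j(m(0*(3 + 5))) = 1/(28836 + (sqrt(-11 + 0*(3 + 5)))**2 - 340*sqrt(-11 + 0*(3 + 5))) = 1/(28836 + (sqrt(-11 + 0*8))**2 - 340*sqrt(-11 + 0*8)) = 1/(28836 + (sqrt(-11 + 0))**2 - 340*sqrt(-11 + 0)) = 1/(28836 + (sqrt(-11))**2 - 340*I*sqrt(11)) = 1/(28836 + (I*sqrt(11))**2 - 340*I*sqrt(11)) = 1/(28836 - 11 - 340*I*sqrt(11)) = 1/(28825 - 340*I*sqrt(11))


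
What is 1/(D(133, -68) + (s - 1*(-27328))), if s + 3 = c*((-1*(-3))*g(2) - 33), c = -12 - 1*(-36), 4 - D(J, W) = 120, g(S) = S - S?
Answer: 1/26417 ≈ 3.7854e-5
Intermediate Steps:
g(S) = 0
D(J, W) = -116 (D(J, W) = 4 - 1*120 = 4 - 120 = -116)
c = 24 (c = -12 + 36 = 24)
s = -795 (s = -3 + 24*(-1*(-3)*0 - 33) = -3 + 24*(3*0 - 33) = -3 + 24*(0 - 33) = -3 + 24*(-33) = -3 - 792 = -795)
1/(D(133, -68) + (s - 1*(-27328))) = 1/(-116 + (-795 - 1*(-27328))) = 1/(-116 + (-795 + 27328)) = 1/(-116 + 26533) = 1/26417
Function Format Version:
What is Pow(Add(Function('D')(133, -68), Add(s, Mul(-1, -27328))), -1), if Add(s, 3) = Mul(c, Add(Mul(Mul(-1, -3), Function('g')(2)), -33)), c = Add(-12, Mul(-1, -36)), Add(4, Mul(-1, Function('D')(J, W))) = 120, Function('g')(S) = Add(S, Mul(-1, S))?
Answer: Rational(1, 26417) ≈ 3.7854e-5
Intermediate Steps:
Function('g')(S) = 0
Function('D')(J, W) = -116 (Function('D')(J, W) = Add(4, Mul(-1, 120)) = Add(4, -120) = -116)
c = 24 (c = Add(-12, 36) = 24)
s = -795 (s = Add(-3, Mul(24, Add(Mul(Mul(-1, -3), 0), -33))) = Add(-3, Mul(24, Add(Mul(3, 0), -33))) = Add(-3, Mul(24, Add(0, -33))) = Add(-3, Mul(24, -33)) = Add(-3, -792) = -795)
Pow(Add(Function('D')(133, -68), Add(s, Mul(-1, -27328))), -1) = Pow(Add(-116, Add(-795, Mul(-1, -27328))), -1) = Pow(Add(-116, Add(-795, 27328)), -1) = Pow(Add(-116, 26533), -1) = Pow(26417, -1) = Rational(1, 26417)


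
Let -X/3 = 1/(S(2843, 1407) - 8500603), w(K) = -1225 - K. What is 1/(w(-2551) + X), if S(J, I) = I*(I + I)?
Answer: 4541305/6021770433 ≈ 0.00075415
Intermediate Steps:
S(J, I) = 2*I² (S(J, I) = I*(2*I) = 2*I²)
X = 3/4541305 (X = -3/(2*1407² - 8500603) = -3/(2*1979649 - 8500603) = -3/(3959298 - 8500603) = -3/(-4541305) = -3*(-1/4541305) = 3/4541305 ≈ 6.6060e-7)
1/(w(-2551) + X) = 1/((-1225 - 1*(-2551)) + 3/4541305) = 1/((-1225 + 2551) + 3/4541305) = 1/(1326 + 3/4541305) = 1/(6021770433/4541305) = 4541305/6021770433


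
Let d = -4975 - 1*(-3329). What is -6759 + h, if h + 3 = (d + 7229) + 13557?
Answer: 12378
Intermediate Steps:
d = -1646 (d = -4975 + 3329 = -1646)
h = 19137 (h = -3 + ((-1646 + 7229) + 13557) = -3 + (5583 + 13557) = -3 + 19140 = 19137)
-6759 + h = -6759 + 19137 = 12378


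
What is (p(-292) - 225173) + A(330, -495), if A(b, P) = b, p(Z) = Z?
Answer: -225135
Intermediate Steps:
(p(-292) - 225173) + A(330, -495) = (-292 - 225173) + 330 = -225465 + 330 = -225135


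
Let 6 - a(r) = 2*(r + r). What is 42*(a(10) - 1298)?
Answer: -55944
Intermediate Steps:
a(r) = 6 - 4*r (a(r) = 6 - 2*(r + r) = 6 - 2*2*r = 6 - 4*r)
42*(a(10) - 1298) = 42*((6 - 4*10) - 1298) = 42*((6 - 40) - 1298) = 42*(-34 - 1298) = 42*(-1332) = -55944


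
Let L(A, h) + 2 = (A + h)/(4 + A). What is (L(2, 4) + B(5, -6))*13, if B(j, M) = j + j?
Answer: 117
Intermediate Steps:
L(A, h) = -2 + (A + h)/(4 + A)
B(j, M) = 2*j
(L(2, 4) + B(5, -6))*13 = ((-8 + 4 - 1*2)/(4 + 2) + 2*5)*13 = ((-8 + 4 - 2)/6 + 10)*13 = ((⅙)*(-6) + 10)*13 = (-1 + 10)*13 = 9*13 = 117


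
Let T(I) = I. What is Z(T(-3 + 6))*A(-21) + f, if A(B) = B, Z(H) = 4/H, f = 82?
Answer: 54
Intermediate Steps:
Z(T(-3 + 6))*A(-21) + f = (4/(-3 + 6))*(-21) + 82 = (4/3)*(-21) + 82 = -28 + 82 = 54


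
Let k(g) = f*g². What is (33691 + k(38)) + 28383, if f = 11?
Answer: 77958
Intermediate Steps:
k(g) = 11*g²
(33691 + k(38)) + 28383 = (33691 + 11*38²) + 28383 = (33691 + 11*1444) + 28383 = (33691 + 15884) + 28383 = 49575 + 28383 = 77958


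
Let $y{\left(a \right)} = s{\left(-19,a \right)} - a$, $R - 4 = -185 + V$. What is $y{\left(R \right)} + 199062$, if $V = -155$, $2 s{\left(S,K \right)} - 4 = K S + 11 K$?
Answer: $200744$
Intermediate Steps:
$s{\left(S,K \right)} = 2 + \frac{11 K}{2} + \frac{K S}{2}$ ($s{\left(S,K \right)} = 2 + \frac{K S + 11 K}{2} = 2 + \frac{11 K + K S}{2} = 2 + \left(\frac{11 K}{2} + \frac{K S}{2}\right) = 2 + \frac{11 K}{2} + \frac{K S}{2}$)
$R = -336$ ($R = 4 - 340 = -336$)
$y{\left(a \right)} = 2 - 5 a$ ($y{\left(a \right)} = \left(2 + \frac{11 a}{2} + \frac{1}{2} a \left(-19\right)\right) - a = \left(2 + \frac{11 a}{2} - \frac{19 a}{2}\right) - a = \left(2 - 4 a\right) - a = 2 - 5 a$)
$y{\left(R \right)} + 199062 = \left(2 - -1680\right) + 199062 = \left(2 + 1680\right) + 199062 = 1682 + 199062 = 200744$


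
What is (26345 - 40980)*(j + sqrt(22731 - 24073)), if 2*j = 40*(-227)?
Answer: 66442900 - 14635*I*sqrt(1342) ≈ 6.6443e+7 - 5.3613e+5*I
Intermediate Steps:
j = -4540 (j = (40*(-227))/2 = (1/2)*(-9080) = -4540)
(26345 - 40980)*(j + sqrt(22731 - 24073)) = (26345 - 40980)*(-4540 + sqrt(22731 - 24073)) = -14635*(-4540 + sqrt(-1342)) = -14635*(-4540 + I*sqrt(1342)) = 66442900 - 14635*I*sqrt(1342)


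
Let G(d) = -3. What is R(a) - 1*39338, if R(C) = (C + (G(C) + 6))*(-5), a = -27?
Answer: -39218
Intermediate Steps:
R(C) = -15 - 5*C (R(C) = (C + (-3 + 6))*(-5) = (C + 3)*(-5) = (3 + C)*(-5) = -15 - 5*C)
R(a) - 1*39338 = (-15 - 5*(-27)) - 1*39338 = (-15 + 135) - 39338 = 120 - 39338 = -39218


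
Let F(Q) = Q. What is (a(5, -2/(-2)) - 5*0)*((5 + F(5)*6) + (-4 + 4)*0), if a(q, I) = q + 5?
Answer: 350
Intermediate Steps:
a(q, I) = 5 + q
(a(5, -2/(-2)) - 5*0)*((5 + F(5)*6) + (-4 + 4)*0) = ((5 + 5) - 5*0)*((5 + 5*6) + (-4 + 4)*0) = (10 + 0)*((5 + 30) + 0*0) = 10*(35 + 0) = 10*35 = 350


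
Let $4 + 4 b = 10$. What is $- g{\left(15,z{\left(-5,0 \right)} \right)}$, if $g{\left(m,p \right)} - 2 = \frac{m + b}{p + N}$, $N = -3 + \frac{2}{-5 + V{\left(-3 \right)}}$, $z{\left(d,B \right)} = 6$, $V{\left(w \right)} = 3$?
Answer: $- \frac{41}{4} \approx -10.25$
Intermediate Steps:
$b = \frac{3}{2}$ ($b = -1 + \frac{1}{4} \cdot 10 = -1 + \frac{5}{2} = \frac{3}{2} \approx 1.5$)
$N = -4$ ($N = -3 + \frac{2}{-5 + 3} = -3 + \frac{2}{-2} = -3 + 2 \left(- \frac{1}{2}\right) = -3 - 1 = -4$)
$g{\left(m,p \right)} = 2 + \frac{\frac{3}{2} + m}{-4 + p}$ ($g{\left(m,p \right)} = 2 + \frac{m + \frac{3}{2}}{p - 4} = 2 + \frac{\frac{3}{2} + m}{-4 + p}$)
$- g{\left(15,z{\left(-5,0 \right)} \right)} = - \frac{- \frac{13}{2} + 15 + 2 \cdot 6}{-4 + 6} = - \frac{- \frac{13}{2} + 15 + 12}{2} = - \frac{41}{2 \cdot 2} = \left(-1\right) \frac{41}{4} = - \frac{41}{4}$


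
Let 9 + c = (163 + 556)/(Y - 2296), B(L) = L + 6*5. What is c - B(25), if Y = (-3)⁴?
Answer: -142479/2215 ≈ -64.325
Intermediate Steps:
Y = 81
B(L) = 30 + L (B(L) = L + 30 = 30 + L)
c = -20654/2215 (c = -9 + (163 + 556)/(81 - 2296) = -9 + 719/(-2215) = -9 + 719*(-1/2215) = -9 - 719/2215 = -20654/2215 ≈ -9.3246)
c - B(25) = -20654/2215 - (30 + 25) = -20654/2215 - 1*55 = -20654/2215 - 55 = -142479/2215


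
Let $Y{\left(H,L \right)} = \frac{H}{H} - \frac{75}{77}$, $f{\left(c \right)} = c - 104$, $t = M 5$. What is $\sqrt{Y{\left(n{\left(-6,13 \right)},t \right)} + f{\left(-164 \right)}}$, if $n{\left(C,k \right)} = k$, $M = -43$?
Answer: $\frac{i \sqrt{1588818}}{77} \approx 16.37 i$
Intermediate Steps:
$t = -215$ ($t = \left(-43\right) 5 = -215$)
$f{\left(c \right)} = -104 + c$ ($f{\left(c \right)} = c - 104 = -104 + c$)
$Y{\left(H,L \right)} = \frac{2}{77}$ ($Y{\left(H,L \right)} = 1 - \frac{75}{77} = \frac{2}{77}$)
$\sqrt{Y{\left(n{\left(-6,13 \right)},t \right)} + f{\left(-164 \right)}} = \sqrt{\frac{2}{77} - 268} = \sqrt{- \frac{20634}{77}} = \frac{i \sqrt{1588818}}{77}$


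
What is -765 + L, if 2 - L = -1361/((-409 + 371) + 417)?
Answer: -287816/379 ≈ -759.41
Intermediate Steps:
L = 2119/379 (L = 2 - (-1361)/((-409 + 371) + 417) = 2 - (-1361)/(-38 + 417) = 2 - (-1361)/379 = 2 - 1*(-1361/379) = 2 + 1361/379 = 2119/379 ≈ 5.5910)
-765 + L = -765 + 2119/379 = -287816/379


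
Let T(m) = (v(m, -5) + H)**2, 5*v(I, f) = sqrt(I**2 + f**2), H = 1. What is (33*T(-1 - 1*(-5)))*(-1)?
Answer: -2178/25 - 66*sqrt(41)/5 ≈ -171.64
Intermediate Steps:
v(I, f) = sqrt(I**2 + f**2)/5
T(m) = (1 + sqrt(25 + m**2)/5)**2 (T(m) = (sqrt(m**2 + (-5)**2)/5 + 1)**2 = (sqrt(m**2 + 25)/5 + 1)**2 = (sqrt(25 + m**2)/5 + 1)**2 = (1 + sqrt(25 + m**2)/5)**2)
(33*T(-1 - 1*(-5)))*(-1) = (33*((5 + sqrt(25 + (-1 - 1*(-5))**2))**2/25))*(-1) = (33*((5 + sqrt(25 + (-1 + 5)**2))**2/25))*(-1) = (33*((5 + sqrt(25 + 4**2))**2/25))*(-1) = (33*((5 + sqrt(25 + 16))**2/25))*(-1) = (33*((5 + sqrt(41))**2/25))*(-1) = (33*(5 + sqrt(41))**2/25)*(-1) = -33*(5 + sqrt(41))**2/25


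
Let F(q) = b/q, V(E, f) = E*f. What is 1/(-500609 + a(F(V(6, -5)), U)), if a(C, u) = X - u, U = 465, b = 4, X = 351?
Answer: -1/500723 ≈ -1.9971e-6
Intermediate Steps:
F(q) = 4/q
a(C, u) = 351 - u
1/(-500609 + a(F(V(6, -5)), U)) = 1/(-500609 + (351 - 1*465)) = 1/(-500609 + (351 - 465)) = 1/(-500609 - 114) = 1/(-500723) = -1/500723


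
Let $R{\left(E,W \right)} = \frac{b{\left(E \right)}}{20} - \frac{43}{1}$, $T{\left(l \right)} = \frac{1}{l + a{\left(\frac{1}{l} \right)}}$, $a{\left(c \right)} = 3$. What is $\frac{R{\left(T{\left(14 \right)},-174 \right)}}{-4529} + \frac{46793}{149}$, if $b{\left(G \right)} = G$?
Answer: $\frac{72056847211}{229439140} \approx 314.06$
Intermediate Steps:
$T{\left(l \right)} = \frac{1}{3 + l}$ ($T{\left(l \right)} = \frac{1}{l + 3} = \frac{1}{3 + l}$)
$R{\left(E,W \right)} = -43 + \frac{E}{20}$ ($R{\left(E,W \right)} = \frac{E}{20} - \frac{43}{1} = E \frac{1}{20} - 43 = \frac{E}{20} - 43 = -43 + \frac{E}{20}$)
$\frac{R{\left(T{\left(14 \right)},-174 \right)}}{-4529} + \frac{46793}{149} = \frac{-43 + \frac{1}{20 \left(3 + 14\right)}}{-4529} + \frac{46793}{149} = \left(-43 + \frac{1}{20 \cdot 17}\right) \left(- \frac{1}{4529}\right) + 46793 \cdot \frac{1}{149} = \left(-43 + \frac{1}{20} \cdot \frac{1}{17}\right) \left(- \frac{1}{4529}\right) + \frac{46793}{149} = \left(-43 + \frac{1}{340}\right) \left(- \frac{1}{4529}\right) + \frac{46793}{149} = \left(- \frac{14619}{340}\right) \left(- \frac{1}{4529}\right) + \frac{46793}{149} = \frac{14619}{1539860} + \frac{46793}{149} = \frac{72056847211}{229439140}$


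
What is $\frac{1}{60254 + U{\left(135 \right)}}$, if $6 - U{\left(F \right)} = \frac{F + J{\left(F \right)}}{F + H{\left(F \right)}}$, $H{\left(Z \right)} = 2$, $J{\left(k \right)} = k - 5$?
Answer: $\frac{137}{8255355} \approx 1.6595 \cdot 10^{-5}$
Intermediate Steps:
$J{\left(k \right)} = -5 + k$
$U{\left(F \right)} = 6 - \frac{-5 + 2 F}{2 + F}$ ($U{\left(F \right)} = 6 - \frac{F + \left(-5 + F\right)}{F + 2} = 6 - \frac{-5 + 2 F}{2 + F}$)
$\frac{1}{60254 + U{\left(135 \right)}} = \frac{1}{60254 + \frac{17 + 4 \cdot 135}{2 + 135}} = \frac{1}{60254 + \frac{17 + 540}{137}} = \frac{1}{60254 + \frac{1}{137} \cdot 557} = \frac{1}{60254 + \frac{557}{137}} = \frac{1}{\frac{8255355}{137}} = \frac{137}{8255355}$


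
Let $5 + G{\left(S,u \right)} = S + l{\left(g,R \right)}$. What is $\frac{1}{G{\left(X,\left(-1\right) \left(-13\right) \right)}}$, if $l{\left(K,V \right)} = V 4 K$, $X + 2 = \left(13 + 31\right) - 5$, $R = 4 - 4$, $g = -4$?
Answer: $\frac{1}{32} \approx 0.03125$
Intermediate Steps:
$R = 0$ ($R = 4 - 4 = 0$)
$X = 37$ ($X = -2 + \left(\left(13 + 31\right) - 5\right) = -2 + \left(44 - 5\right) = -2 + 39 = 37$)
$l{\left(K,V \right)} = 4 K V$ ($l{\left(K,V \right)} = 4 V K = 4 K V$)
$G{\left(S,u \right)} = -5 + S$ ($G{\left(S,u \right)} = -5 + \left(S + 4 \left(-4\right) 0\right) = -5 + \left(S + 0\right) = -5 + S$)
$\frac{1}{G{\left(X,\left(-1\right) \left(-13\right) \right)}} = \frac{1}{-5 + 37} = \frac{1}{32}$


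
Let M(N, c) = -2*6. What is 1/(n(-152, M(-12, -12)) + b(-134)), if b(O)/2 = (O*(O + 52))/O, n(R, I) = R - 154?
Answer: -1/470 ≈ -0.0021277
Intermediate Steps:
M(N, c) = -12
n(R, I) = -154 + R
b(O) = 104 + 2*O (b(O) = 2*((O*(O + 52))/O) = 2*((O*(52 + O))/O) = 2*(52 + O) = 104 + 2*O)
1/(n(-152, M(-12, -12)) + b(-134)) = 1/((-154 - 152) + (104 + 2*(-134))) = 1/(-306 + (104 - 268)) = 1/(-306 - 164) = 1/(-470) = -1/470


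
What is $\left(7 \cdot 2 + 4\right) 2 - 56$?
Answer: $-20$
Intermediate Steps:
$\left(7 \cdot 2 + 4\right) 2 - 56 = \left(14 + 4\right) 2 - 56 = 18 \cdot 2 - 56 = 36 - 56 = -20$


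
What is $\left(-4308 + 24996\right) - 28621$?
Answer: $-7933$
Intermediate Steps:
$\left(-4308 + 24996\right) - 28621 = 20688 - 28621 = -7933$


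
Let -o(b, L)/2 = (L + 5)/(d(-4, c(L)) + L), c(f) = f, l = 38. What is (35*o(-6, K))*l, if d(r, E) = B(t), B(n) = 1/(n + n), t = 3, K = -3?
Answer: 31920/17 ≈ 1877.6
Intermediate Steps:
B(n) = 1/(2*n)
d(r, E) = 1/6 (d(r, E) = (1/2)/3 = (1/2)*(1/3) = 1/6)
o(b, L) = -2*(5 + L)/(1/6 + L) (o(b, L) = -2*(L + 5)/(1/6 + L) = -2*(5 + L)/(1/6 + L))
(35*o(-6, K))*l = (35*(12*(-5 - 1*(-3))/(1 + 6*(-3))))*38 = (35*(12*(-5 + 3)/(1 - 18)))*38 = (35*(12*(-2)/(-17)))*38 = (35*(12*(-1/17)*(-2)))*38 = (35*(24/17))*38 = (840/17)*38 = 31920/17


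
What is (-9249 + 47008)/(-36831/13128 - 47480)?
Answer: -165233384/207784757 ≈ -0.79521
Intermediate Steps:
(-9249 + 47008)/(-36831/13128 - 47480) = 37759/(-36831*1/13128 - 47480) = 37759/(-12277/4376 - 47480) = 37759/(-207784757/4376) = 37759*(-4376/207784757) = -165233384/207784757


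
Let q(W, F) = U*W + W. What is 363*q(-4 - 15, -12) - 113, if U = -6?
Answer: 34372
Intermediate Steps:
q(W, F) = -5*W (q(W, F) = -6*W + W = -5*W)
363*q(-4 - 15, -12) - 113 = 363*(-5*(-4 - 15)) - 113 = 363*(-5*(-19)) - 113 = 363*95 - 113 = 34485 - 113 = 34372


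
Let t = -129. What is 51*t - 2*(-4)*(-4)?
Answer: -6611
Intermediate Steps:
51*t - 2*(-4)*(-4) = 51*(-129) - 2*(-4)*(-4) = -6579 + 8*(-4) = -6579 - 32 = -6611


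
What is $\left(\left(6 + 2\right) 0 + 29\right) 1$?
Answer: $29$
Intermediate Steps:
$\left(\left(6 + 2\right) 0 + 29\right) 1 = \left(8 \cdot 0 + 29\right) 1 = \left(0 + 29\right) 1 = 29 \cdot 1 = 29$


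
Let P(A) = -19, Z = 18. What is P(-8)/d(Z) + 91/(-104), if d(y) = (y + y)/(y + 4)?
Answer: -899/72 ≈ -12.486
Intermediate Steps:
d(y) = 2*y/(4 + y) (d(y) = (2*y)/(4 + y) = 2*y/(4 + y))
P(-8)/d(Z) + 91/(-104) = -19/(2*18/(4 + 18)) + 91/(-104) = -19/(2*18/22) + 91*(-1/104) = -19/(2*18*(1/22)) - 7/8 = -19/18/11 - 7/8 = -19*11/18 - 7/8 = -209/18 - 7/8 = -899/72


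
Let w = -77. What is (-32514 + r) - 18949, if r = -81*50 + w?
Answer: -55590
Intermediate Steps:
r = -4127 (r = -81*50 - 77 = -4050 - 77 = -4127)
(-32514 + r) - 18949 = (-32514 - 4127) - 18949 = -36641 - 18949 = -55590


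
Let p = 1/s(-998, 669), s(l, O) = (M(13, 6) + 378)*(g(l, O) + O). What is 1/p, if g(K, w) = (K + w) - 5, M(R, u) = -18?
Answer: 120600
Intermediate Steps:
g(K, w) = -5 + K + w
s(l, O) = -1800 + 360*l + 720*O (s(l, O) = (-18 + 378)*((-5 + l + O) + O) = 360*((-5 + O + l) + O) = 360*(-5 + l + 2*O) = -1800 + 360*l + 720*O)
p = 1/120600 (p = 1/(-1800 + 360*(-998) + 720*669) = 1/(-1800 - 359280 + 481680) = 1/120600 ≈ 8.2919e-6)
1/p = 1/(1/120600) = 120600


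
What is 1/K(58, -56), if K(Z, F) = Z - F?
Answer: 1/114 ≈ 0.0087719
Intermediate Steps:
1/K(58, -56) = 1/(58 - 1*(-56)) = 1/(58 + 56) = 1/114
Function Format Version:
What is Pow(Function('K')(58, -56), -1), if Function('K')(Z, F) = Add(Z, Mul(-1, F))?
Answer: Rational(1, 114) ≈ 0.0087719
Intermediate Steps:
Pow(Function('K')(58, -56), -1) = Pow(Add(58, Mul(-1, -56)), -1) = Pow(Add(58, 56), -1) = Pow(114, -1) = Rational(1, 114)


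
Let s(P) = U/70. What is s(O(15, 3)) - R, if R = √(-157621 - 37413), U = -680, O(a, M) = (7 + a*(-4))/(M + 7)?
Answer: -68/7 - I*√195034 ≈ -9.7143 - 441.63*I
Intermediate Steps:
O(a, M) = (7 - 4*a)/(7 + M)
s(P) = -68/7 (s(P) = -680/70 = -680*1/70 = -68/7)
R = I*√195034 (R = √(-195034) = I*√195034 ≈ 441.63*I)
s(O(15, 3)) - R = -68/7 - I*√195034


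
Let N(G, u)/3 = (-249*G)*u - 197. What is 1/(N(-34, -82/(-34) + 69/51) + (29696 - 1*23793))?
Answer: 1/100928 ≈ 9.9080e-6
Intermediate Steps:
N(G, u) = -591 - 747*G*u (N(G, u) = 3*((-249*G)*u - 197) = 3*(-249*G*u - 197) = 3*(-197 - 249*G*u) = -591 - 747*G*u)
1/(N(-34, -82/(-34) + 69/51) + (29696 - 1*23793)) = 1/((-591 - 747*(-34)*(-82/(-34) + 69/51)) + (29696 - 1*23793)) = 1/((-591 - 747*(-34)*(-82*(-1/34) + 69*(1/51))) + (29696 - 23793)) = 1/((-591 - 747*(-34)*(41/17 + 23/17)) + 5903) = 1/((-591 - 747*(-34)*64/17) + 5903) = 1/((-591 + 95616) + 5903) = 1/(95025 + 5903) = 1/100928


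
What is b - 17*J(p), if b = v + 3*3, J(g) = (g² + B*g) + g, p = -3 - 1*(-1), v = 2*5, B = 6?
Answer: 189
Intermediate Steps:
v = 10
p = -2 (p = -3 + 1 = -2)
J(g) = g² + 7*g (J(g) = (g² + 6*g) + g = g² + 7*g)
b = 19 (b = 10 + 3*3 = 10 + 9 = 19)
b - 17*J(p) = 19 - (-34)*(7 - 2) = 19 - (-34)*5 = 19 - 17*(-10) = 19 + 170 = 189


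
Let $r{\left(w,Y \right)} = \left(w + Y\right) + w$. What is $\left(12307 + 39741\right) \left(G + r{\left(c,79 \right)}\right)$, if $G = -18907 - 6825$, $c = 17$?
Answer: $-1333417712$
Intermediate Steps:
$G = -25732$ ($G = -18907 - 6825 = -25732$)
$r{\left(w,Y \right)} = Y + 2 w$ ($r{\left(w,Y \right)} = \left(Y + w\right) + w = Y + 2 w$)
$\left(12307 + 39741\right) \left(G + r{\left(c,79 \right)}\right) = \left(12307 + 39741\right) \left(-25732 + \left(79 + 2 \cdot 17\right)\right) = 52048 \left(-25732 + \left(79 + 34\right)\right) = 52048 \left(-25732 + 113\right) = 52048 \left(-25619\right) = -1333417712$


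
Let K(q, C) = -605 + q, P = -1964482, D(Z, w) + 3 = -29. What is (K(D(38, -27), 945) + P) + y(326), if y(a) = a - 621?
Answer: -1965414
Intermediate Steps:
D(Z, w) = -32 (D(Z, w) = -3 - 29 = -32)
y(a) = -621 + a
(K(D(38, -27), 945) + P) + y(326) = ((-605 - 32) - 1964482) + (-621 + 326) = (-637 - 1964482) - 295 = -1965119 - 295 = -1965414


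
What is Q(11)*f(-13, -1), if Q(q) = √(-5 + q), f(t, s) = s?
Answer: -√6 ≈ -2.4495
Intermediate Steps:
Q(11)*f(-13, -1) = √(-5 + 11)*(-1) = √6*(-1) = -√6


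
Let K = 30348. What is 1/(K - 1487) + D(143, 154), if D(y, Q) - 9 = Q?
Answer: 4704344/28861 ≈ 163.00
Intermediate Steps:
D(y, Q) = 9 + Q
1/(K - 1487) + D(143, 154) = 1/(30348 - 1487) + (9 + 154) = 1/28861 + 163 = 4704344/28861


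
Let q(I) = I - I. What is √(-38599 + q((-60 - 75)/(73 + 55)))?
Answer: 11*I*√319 ≈ 196.47*I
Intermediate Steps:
q(I) = 0
√(-38599 + q((-60 - 75)/(73 + 55))) = √(-38599 + 0) = √(-38599) = 11*I*√319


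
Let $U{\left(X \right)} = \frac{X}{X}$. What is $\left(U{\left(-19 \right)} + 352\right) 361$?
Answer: $127433$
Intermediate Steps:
$U{\left(X \right)} = 1$
$\left(U{\left(-19 \right)} + 352\right) 361 = \left(1 + 352\right) 361 = 353 \cdot 361 = 127433$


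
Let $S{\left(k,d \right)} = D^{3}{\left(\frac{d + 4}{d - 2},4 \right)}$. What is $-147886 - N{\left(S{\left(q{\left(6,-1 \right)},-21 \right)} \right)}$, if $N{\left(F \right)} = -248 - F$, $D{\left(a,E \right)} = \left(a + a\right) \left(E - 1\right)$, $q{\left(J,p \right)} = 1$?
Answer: $- \frac{1795250338}{12167} \approx -1.4755 \cdot 10^{5}$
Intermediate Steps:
$D{\left(a,E \right)} = 2 a \left(-1 + E\right)$
$S{\left(k,d \right)} = \frac{216 \left(4 + d\right)^{3}}{\left(-2 + d\right)^{3}}$ ($S{\left(k,d \right)} = \left(2 \frac{d + 4}{d - 2} \left(-1 + 4\right)\right)^{3} = \left(2 \frac{4 + d}{-2 + d} 3\right)^{3} = \left(\frac{6 \left(4 + d\right)}{-2 + d}\right)^{3} = \frac{216 \left(4 + d\right)^{3}}{\left(-2 + d\right)^{3}}$)
$-147886 - N{\left(S{\left(q{\left(6,-1 \right)},-21 \right)} \right)} = -147886 - \left(-248 - \frac{216 \left(4 - 21\right)^{3}}{\left(-2 - 21\right)^{3}}\right) = -147886 - \left(-248 - \frac{216 \left(-17\right)^{3}}{-12167}\right) = -147886 - \left(-248 - 216 \left(- \frac{1}{12167}\right) \left(-4913\right)\right) = -147886 - \left(-248 - \frac{1061208}{12167}\right) = -147886 - - \frac{4078624}{12167} = -147886 + \frac{4078624}{12167} = - \frac{1795250338}{12167}$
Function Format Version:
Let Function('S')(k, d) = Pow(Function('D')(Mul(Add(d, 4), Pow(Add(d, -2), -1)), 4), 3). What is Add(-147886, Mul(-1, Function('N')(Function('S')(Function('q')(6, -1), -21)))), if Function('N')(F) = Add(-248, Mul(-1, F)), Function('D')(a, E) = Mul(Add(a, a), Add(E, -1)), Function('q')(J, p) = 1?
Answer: Rational(-1795250338, 12167) ≈ -1.4755e+5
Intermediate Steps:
Function('D')(a, E) = Mul(2, a, Add(-1, E)) (Function('D')(a, E) = Mul(Mul(2, a), Add(-1, E)) = Mul(2, a, Add(-1, E)))
Function('S')(k, d) = Mul(216, Pow(Add(-2, d), -3), Pow(Add(4, d), 3)) (Function('S')(k, d) = Pow(Mul(2, Mul(Add(d, 4), Pow(Add(d, -2), -1)), Add(-1, 4)), 3) = Pow(Mul(2, Mul(Add(4, d), Pow(Add(-2, d), -1)), 3), 3) = Pow(Mul(2, Mul(Pow(Add(-2, d), -1), Add(4, d)), 3), 3) = Pow(Mul(6, Pow(Add(-2, d), -1), Add(4, d)), 3) = Mul(216, Pow(Add(-2, d), -3), Pow(Add(4, d), 3)))
Add(-147886, Mul(-1, Function('N')(Function('S')(Function('q')(6, -1), -21)))) = Add(-147886, Mul(-1, Add(-248, Mul(-1, Mul(216, Pow(Add(-2, -21), -3), Pow(Add(4, -21), 3)))))) = Add(-147886, Mul(-1, Add(-248, Mul(-1, Mul(216, Pow(-23, -3), Pow(-17, 3)))))) = Add(-147886, Mul(-1, Add(-248, Mul(-1, Mul(216, Rational(-1, 12167), -4913))))) = Add(-147886, Mul(-1, Add(-248, Mul(-1, Rational(1061208, 12167))))) = Add(-147886, Mul(-1, Add(-248, Rational(-1061208, 12167)))) = Add(-147886, Mul(-1, Rational(-4078624, 12167))) = Add(-147886, Rational(4078624, 12167)) = Rational(-1795250338, 12167)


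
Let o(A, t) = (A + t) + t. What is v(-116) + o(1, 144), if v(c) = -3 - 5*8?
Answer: 246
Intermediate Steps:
v(c) = -43 (v(c) = -3 - 40 = -43)
o(A, t) = A + 2*t
v(-116) + o(1, 144) = -43 + (1 + 2*144) = -43 + (1 + 288) = -43 + 289 = 246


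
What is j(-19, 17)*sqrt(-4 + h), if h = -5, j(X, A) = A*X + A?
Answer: -918*I ≈ -918.0*I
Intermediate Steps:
j(X, A) = A + A*X
j(-19, 17)*sqrt(-4 + h) = (17*(1 - 19))*sqrt(-4 - 5) = (17*(-18))*sqrt(-9) = -918*I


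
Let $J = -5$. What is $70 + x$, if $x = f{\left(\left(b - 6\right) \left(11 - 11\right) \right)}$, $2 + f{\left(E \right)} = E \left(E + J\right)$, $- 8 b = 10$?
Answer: $68$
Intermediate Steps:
$b = - \frac{5}{4}$ ($b = \left(- \frac{1}{8}\right) 10 = - \frac{5}{4} \approx -1.25$)
$f{\left(E \right)} = -2 + E \left(-5 + E\right)$ ($f{\left(E \right)} = -2 + E \left(E - 5\right) = -2 + E \left(-5 + E\right)$)
$x = -2$ ($x = -2 + \left(\left(- \frac{5}{4} - 6\right) \left(11 - 11\right)\right)^{2} - 5 \left(- \frac{5}{4} - 6\right) \left(11 - 11\right) = -2 + \left(\left(- \frac{29}{4}\right) 0\right)^{2} - 5 \left(\left(- \frac{29}{4}\right) 0\right) = -2 + 0^{2} - 0 = -2 + 0 + 0 = -2$)
$70 + x = 70 - 2 = 68$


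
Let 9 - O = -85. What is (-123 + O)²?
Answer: 841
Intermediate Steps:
O = 94 (O = 9 - 1*(-85) = 9 + 85 = 94)
(-123 + O)² = (-123 + 94)² = (-29)² = 841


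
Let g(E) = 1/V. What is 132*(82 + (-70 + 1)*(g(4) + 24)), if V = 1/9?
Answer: -289740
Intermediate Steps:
V = ⅑ ≈ 0.11111
g(E) = 9 (g(E) = 1/(⅑) = 9)
132*(82 + (-70 + 1)*(g(4) + 24)) = 132*(82 + (-70 + 1)*(9 + 24)) = 132*(82 - 69*33) = 132*(82 - 2277) = 132*(-2195) = -289740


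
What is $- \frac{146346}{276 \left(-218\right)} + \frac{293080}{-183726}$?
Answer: $\frac{771127313}{921202164} \approx 0.83709$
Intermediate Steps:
$- \frac{146346}{276 \left(-218\right)} + \frac{293080}{-183726} = - \frac{146346}{-60168} + 293080 \left(- \frac{1}{183726}\right) = \left(-146346\right) \left(- \frac{1}{60168}\right) - \frac{146540}{91863} = \frac{24391}{10028} - \frac{146540}{91863} = \frac{771127313}{921202164}$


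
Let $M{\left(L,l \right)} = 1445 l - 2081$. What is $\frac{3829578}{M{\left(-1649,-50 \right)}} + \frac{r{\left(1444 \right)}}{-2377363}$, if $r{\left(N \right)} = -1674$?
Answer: $- \frac{3034724204240}{58903923051} \approx -51.52$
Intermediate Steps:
$M{\left(L,l \right)} = -2081 + 1445 l$
$\frac{3829578}{M{\left(-1649,-50 \right)}} + \frac{r{\left(1444 \right)}}{-2377363} = \frac{3829578}{-2081 + 1445 \left(-50\right)} - \frac{1674}{-2377363} = \frac{3829578}{-2081 - 72250} - - \frac{1674}{2377363} = \frac{3829578}{-74331} + \frac{1674}{2377363} = 3829578 \left(- \frac{1}{74331}\right) + \frac{1674}{2377363} = - \frac{1276526}{24777} + \frac{1674}{2377363} = - \frac{3034724204240}{58903923051}$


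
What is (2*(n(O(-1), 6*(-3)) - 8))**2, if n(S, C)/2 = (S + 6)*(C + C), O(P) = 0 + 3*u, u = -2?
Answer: 256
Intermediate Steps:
O(P) = -6 (O(P) = 0 + 3*(-2) = 0 - 6 = -6)
n(S, C) = 4*C*(6 + S) (n(S, C) = 2*((S + 6)*(C + C)) = 2*((6 + S)*(2*C)) = 2*(2*C*(6 + S)) = 4*C*(6 + S))
(2*(n(O(-1), 6*(-3)) - 8))**2 = (2*(4*(6*(-3))*(6 - 6) - 8))**2 = (2*(4*(-18)*0 - 8))**2 = (2*(0 - 8))**2 = (2*(-8))**2 = (-16)**2 = 256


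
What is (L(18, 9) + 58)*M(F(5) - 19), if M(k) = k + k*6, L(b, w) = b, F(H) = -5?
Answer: -12768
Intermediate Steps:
M(k) = 7*k (M(k) = k + 6*k = 7*k)
(L(18, 9) + 58)*M(F(5) - 19) = (18 + 58)*(7*(-5 - 19)) = 76*(7*(-24)) = 76*(-168) = -12768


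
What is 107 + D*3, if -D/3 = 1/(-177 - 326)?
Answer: 53830/503 ≈ 107.02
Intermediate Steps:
D = 3/503 (D = -3/(-177 - 326) = -3/(-503) = -3*(-1/503) = 3/503 ≈ 0.0059642)
107 + D*3 = 107 + (3/503)*3 = 107 + 9/503 = 53830/503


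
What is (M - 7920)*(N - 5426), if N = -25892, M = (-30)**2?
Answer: 219852360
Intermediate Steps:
M = 900
(M - 7920)*(N - 5426) = (900 - 7920)*(-25892 - 5426) = -7020*(-31318) = 219852360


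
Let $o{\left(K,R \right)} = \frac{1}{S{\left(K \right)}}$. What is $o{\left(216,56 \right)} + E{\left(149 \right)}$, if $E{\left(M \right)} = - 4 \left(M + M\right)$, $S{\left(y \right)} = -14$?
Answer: $- \frac{16689}{14} \approx -1192.1$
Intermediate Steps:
$E{\left(M \right)} = - 8 M$ ($E{\left(M \right)} = - 4 \cdot 2 M = - 8 M$)
$o{\left(K,R \right)} = - \frac{1}{14}$ ($o{\left(K,R \right)} = \frac{1}{-14} = - \frac{1}{14}$)
$o{\left(216,56 \right)} + E{\left(149 \right)} = - \frac{1}{14} - 1192 = - \frac{16689}{14}$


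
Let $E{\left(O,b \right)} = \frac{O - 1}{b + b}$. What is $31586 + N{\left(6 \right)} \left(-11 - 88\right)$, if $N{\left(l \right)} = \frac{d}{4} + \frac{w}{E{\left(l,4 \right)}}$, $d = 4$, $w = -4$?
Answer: $\frac{160603}{5} \approx 32121.0$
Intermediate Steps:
$E{\left(O,b \right)} = \frac{-1 + O}{2 b}$
$N{\left(l \right)} = 1 - \frac{4}{- \frac{1}{8} + \frac{l}{8}}$ ($N{\left(l \right)} = \frac{4}{4} - \frac{4}{\frac{1}{2} \cdot \frac{1}{4} \left(-1 + l\right)} = 4 \cdot \frac{1}{4} - \frac{4}{\frac{1}{2} \cdot \frac{1}{4} \left(-1 + l\right)} = 1 - \frac{4}{- \frac{1}{8} + \frac{l}{8}}$)
$31586 + N{\left(6 \right)} \left(-11 - 88\right) = 31586 + \frac{-33 + 6}{-1 + 6} \left(-11 - 88\right) = 31586 + \frac{1}{5} \left(-27\right) \left(-99\right) = 31586 - - \frac{2673}{5} = 31586 + \frac{2673}{5} = \frac{160603}{5}$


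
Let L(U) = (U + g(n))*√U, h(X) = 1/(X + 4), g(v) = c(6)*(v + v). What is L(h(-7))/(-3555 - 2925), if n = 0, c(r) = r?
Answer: I*√3/58320 ≈ 2.9699e-5*I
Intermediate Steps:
g(v) = 12*v (g(v) = 6*(v + v) = 6*(2*v) = 12*v)
h(X) = 1/(4 + X)
L(U) = U^(3/2) (L(U) = (U + 12*0)*√U = (U + 0)*√U = U*√U = U^(3/2))
L(h(-7))/(-3555 - 2925) = (1/(4 - 7))^(3/2)/(-3555 - 2925) = (1/(-3))^(3/2)/(-6480) = (-⅓)^(3/2)*(-1/6480) = -I*√3/9*(-1/6480) = I*√3/58320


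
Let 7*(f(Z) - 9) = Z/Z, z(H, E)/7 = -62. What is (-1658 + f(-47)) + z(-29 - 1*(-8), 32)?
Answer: -14580/7 ≈ -2082.9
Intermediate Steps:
z(H, E) = -434 (z(H, E) = 7*(-62) = -434)
f(Z) = 64/7 (f(Z) = 9 + (Z/Z)/7 = 9 + (⅐)*1 = 9 + ⅐ = 64/7)
(-1658 + f(-47)) + z(-29 - 1*(-8), 32) = (-1658 + 64/7) - 434 = -11542/7 - 434 = -14580/7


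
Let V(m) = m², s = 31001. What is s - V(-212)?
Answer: -13943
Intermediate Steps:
s - V(-212) = 31001 - 1*(-212)² = 31001 - 1*44944 = 31001 - 44944 = -13943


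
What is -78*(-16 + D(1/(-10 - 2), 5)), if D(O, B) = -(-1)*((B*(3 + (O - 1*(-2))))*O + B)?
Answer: 24427/24 ≈ 1017.8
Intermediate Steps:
D(O, B) = B + B*O*(5 + O) (D(O, B) = -(-1)*((B*(3 + (O + 2)))*O + B) = -(-1)*((B*(3 + (2 + O)))*O + B) = -(-1)*((B*(5 + O))*O + B) = -(-1)*(B*O*(5 + O) + B) = -(-1)*(B + B*O*(5 + O)) = -(-B - B*O*(5 + O)) = B + B*O*(5 + O))
-78*(-16 + D(1/(-10 - 2), 5)) = -78*(-16 + 5*(1 + (1/(-10 - 2))**2 + 5/(-10 - 2))) = -78*(-16 + 5*(1 + (1/(-12))**2 + 5/(-12))) = -78*(-16 + 5*(1 + (-1/12)**2 + 5*(-1/12))) = -78*(-16 + 5*(1 + 1/144 - 5/12)) = -78*(-16 + 5*(85/144)) = -78*(-16 + 425/144) = -78*(-1879/144) = 24427/24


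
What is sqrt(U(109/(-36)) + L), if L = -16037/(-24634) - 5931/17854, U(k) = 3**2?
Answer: sqrt(8823173464187)/973043 ≈ 3.0527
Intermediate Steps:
U(k) = 9
L = 310222/973043 (L = -16037*(-1/24634) - 5931*1/17854 = 16037/24634 - 5931/17854 = 310222/973043 ≈ 0.31882)
sqrt(U(109/(-36)) + L) = sqrt(9 + 310222/973043) = sqrt(9067609/973043) = sqrt(8823173464187)/973043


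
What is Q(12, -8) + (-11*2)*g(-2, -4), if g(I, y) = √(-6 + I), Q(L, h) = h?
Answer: -8 - 44*I*√2 ≈ -8.0 - 62.225*I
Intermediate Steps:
Q(12, -8) + (-11*2)*g(-2, -4) = -8 + (-11*2)*√(-6 - 2) = -8 - 44*I*√2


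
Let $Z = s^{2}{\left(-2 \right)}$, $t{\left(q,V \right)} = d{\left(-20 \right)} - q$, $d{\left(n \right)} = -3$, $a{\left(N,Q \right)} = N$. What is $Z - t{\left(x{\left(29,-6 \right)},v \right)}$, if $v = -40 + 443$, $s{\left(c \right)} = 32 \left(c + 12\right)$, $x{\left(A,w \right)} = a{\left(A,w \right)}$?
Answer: $102432$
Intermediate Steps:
$x{\left(A,w \right)} = A$
$s{\left(c \right)} = 384 + 32 c$ ($s{\left(c \right)} = 32 \left(12 + c\right) = 384 + 32 c$)
$v = 403$
$t{\left(q,V \right)} = -3 - q$
$Z = 102400$ ($Z = \left(384 + 32 \left(-2\right)\right)^{2} = \left(384 - 64\right)^{2} = 320^{2} = 102400$)
$Z - t{\left(x{\left(29,-6 \right)},v \right)} = 102400 - \left(-3 - 29\right) = 102400 - -32 = 102400 + 32 = 102432$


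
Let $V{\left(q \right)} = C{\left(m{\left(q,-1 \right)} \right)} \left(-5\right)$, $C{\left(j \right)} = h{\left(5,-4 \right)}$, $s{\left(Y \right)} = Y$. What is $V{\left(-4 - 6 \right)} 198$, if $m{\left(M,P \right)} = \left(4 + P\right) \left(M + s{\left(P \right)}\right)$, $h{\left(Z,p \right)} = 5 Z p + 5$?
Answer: $94050$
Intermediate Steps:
$h{\left(Z,p \right)} = 5 + 5 Z p$ ($h{\left(Z,p \right)} = 5 Z p + 5 = 5 + 5 Z p$)
$m{\left(M,P \right)} = \left(4 + P\right) \left(M + P\right)$
$C{\left(j \right)} = -95$ ($C{\left(j \right)} = 5 + 5 \cdot 5 \left(-4\right) = 5 - 100 = -95$)
$V{\left(q \right)} = 475$ ($V{\left(q \right)} = \left(-95\right) \left(-5\right) = 475$)
$V{\left(-4 - 6 \right)} 198 = 475 \cdot 198 = 94050$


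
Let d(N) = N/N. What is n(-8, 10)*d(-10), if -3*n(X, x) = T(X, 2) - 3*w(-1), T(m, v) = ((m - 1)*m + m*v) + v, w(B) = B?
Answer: -61/3 ≈ -20.333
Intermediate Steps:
d(N) = 1
T(m, v) = v + m*v + m*(-1 + m) (T(m, v) = ((-1 + m)*m + m*v) + v = (m*(-1 + m) + m*v) + v = (m*v + m*(-1 + m)) + v = v + m*v + m*(-1 + m))
n(X, x) = -5/3 - X/3 - X**2/3 (n(X, x) = -((2 + X**2 - X + X*2) - 3*(-1))/3 = -((2 + X**2 - X + 2*X) + 3)/3 = -((2 + X + X**2) + 3)/3 = -(5 + X + X**2)/3 = -5/3 - X/3 - X**2/3)
n(-8, 10)*d(-10) = (-5/3 - 1/3*(-8) - 1/3*(-8)**2)*1 = (-5/3 + 8/3 - 1/3*64)*1 = (-5/3 + 8/3 - 64/3)*1 = -61/3*1 = -61/3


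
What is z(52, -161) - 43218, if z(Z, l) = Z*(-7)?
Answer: -43582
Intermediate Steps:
z(Z, l) = -7*Z
z(52, -161) - 43218 = -7*52 - 43218 = -364 - 43218 = -43582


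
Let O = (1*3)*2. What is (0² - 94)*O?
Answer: -564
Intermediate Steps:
O = 6 (O = 3*2 = 6)
(0² - 94)*O = (0² - 94)*6 = (0 - 94)*6 = -94*6 = -564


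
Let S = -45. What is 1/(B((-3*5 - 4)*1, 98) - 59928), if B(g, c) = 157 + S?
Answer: -1/59816 ≈ -1.6718e-5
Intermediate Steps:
B(g, c) = 112 (B(g, c) = 157 - 45 = 112)
1/(B((-3*5 - 4)*1, 98) - 59928) = 1/(112 - 59928) = 1/(-59816) = -1/59816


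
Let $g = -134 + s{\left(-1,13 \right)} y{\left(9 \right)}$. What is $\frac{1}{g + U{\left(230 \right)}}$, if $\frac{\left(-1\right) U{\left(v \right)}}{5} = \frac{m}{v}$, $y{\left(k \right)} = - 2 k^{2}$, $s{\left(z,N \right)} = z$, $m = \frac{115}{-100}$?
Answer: $\frac{40}{1121} \approx 0.035682$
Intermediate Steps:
$m = - \frac{23}{20}$ ($m = 115 \left(- \frac{1}{100}\right) = - \frac{23}{20} \approx -1.15$)
$g = 28$ ($g = -134 - - 2 \cdot 9^{2} = -134 - \left(-2\right) 81 = -134 - -162 = -134 + 162 = 28$)
$U{\left(v \right)} = \frac{23}{4 v}$ ($U{\left(v \right)} = - 5 \left(- \frac{23}{20 v}\right) = \frac{23}{4 v}$)
$\frac{1}{g + U{\left(230 \right)}} = \frac{1}{28 + \frac{23}{4 \cdot 230}} = \frac{1}{28 + \frac{23}{4} \cdot \frac{1}{230}} = \frac{1}{28 + \frac{1}{40}} = \frac{1}{\frac{1121}{40}} = \frac{40}{1121}$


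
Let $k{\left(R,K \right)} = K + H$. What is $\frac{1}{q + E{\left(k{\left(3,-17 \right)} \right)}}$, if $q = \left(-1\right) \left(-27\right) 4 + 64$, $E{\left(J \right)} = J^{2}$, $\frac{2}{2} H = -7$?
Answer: $\frac{1}{748} \approx 0.0013369$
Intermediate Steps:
$H = -7$
$k{\left(R,K \right)} = -7 + K$ ($k{\left(R,K \right)} = K - 7 = -7 + K$)
$q = 172$ ($q = 27 \cdot 4 + 64 = 108 + 64 = 172$)
$\frac{1}{q + E{\left(k{\left(3,-17 \right)} \right)}} = \frac{1}{172 + \left(-7 - 17\right)^{2}} = \frac{1}{172 + \left(-24\right)^{2}} = \frac{1}{172 + 576} = \frac{1}{748}$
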